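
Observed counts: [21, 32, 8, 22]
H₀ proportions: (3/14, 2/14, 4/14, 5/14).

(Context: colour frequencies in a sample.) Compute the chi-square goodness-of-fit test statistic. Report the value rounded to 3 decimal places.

test statistic = 47.183

n = 83; E_i = n·p_i = [17.79, 11.86, 23.71, 29.64]
χ² = (21−17.79)²/17.79 + (32−11.86)²/11.86 + (8−23.71)²/23.71 + (22−29.64)²/29.64 = 47.1831
df = 3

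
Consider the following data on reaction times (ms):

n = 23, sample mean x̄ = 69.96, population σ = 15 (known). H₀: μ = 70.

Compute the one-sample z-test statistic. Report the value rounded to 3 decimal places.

SE = σ/√n = 15/√23 = 3.1277
z = (x̄−μ₀)/SE = (69.96−70)/3.1277 = -0.0128

test statistic = -0.013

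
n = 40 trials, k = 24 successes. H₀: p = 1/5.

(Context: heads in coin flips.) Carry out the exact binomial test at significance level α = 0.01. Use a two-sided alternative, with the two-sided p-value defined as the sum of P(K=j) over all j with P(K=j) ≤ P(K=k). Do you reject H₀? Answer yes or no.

Exact binomial: n=40, k=24, p₀=1/5=0.2000
P(X=j) = C(n,j)·p₀^j·(1−p₀)^(n−j); p = Σ P(X=j) over j with P(X=j) ≤ P(X=24)
p-value (two-sided) = 0.00000
At α=0.01: p < α → reject H₀

reject H₀: yes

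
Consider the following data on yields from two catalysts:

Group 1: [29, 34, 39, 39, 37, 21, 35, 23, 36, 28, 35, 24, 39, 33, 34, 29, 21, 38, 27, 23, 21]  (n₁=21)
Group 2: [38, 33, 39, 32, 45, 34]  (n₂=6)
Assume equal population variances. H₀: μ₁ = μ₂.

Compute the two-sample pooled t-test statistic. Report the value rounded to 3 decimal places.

test statistic = -2.108

x̄₁=30.714, s₁=6.574, n₁=21
x̄₂=36.833, s₂=4.875, n₂=6
s_p² = [20·6.574² + 5·4.875²]/25 = 39.3248
SE = √(s_p²·(1/21+1/6)) = 2.9029
t = (30.714−36.833)/2.9029 = -2.1079
df = 25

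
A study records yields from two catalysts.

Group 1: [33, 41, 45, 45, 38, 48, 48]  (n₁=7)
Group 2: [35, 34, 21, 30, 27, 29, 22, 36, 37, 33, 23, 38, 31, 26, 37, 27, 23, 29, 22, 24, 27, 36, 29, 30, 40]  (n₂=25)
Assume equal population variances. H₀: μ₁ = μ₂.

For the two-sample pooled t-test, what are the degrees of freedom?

df = n₁ + n₂ − 2 = 7 + 25 − 2 = 30

degrees of freedom = 30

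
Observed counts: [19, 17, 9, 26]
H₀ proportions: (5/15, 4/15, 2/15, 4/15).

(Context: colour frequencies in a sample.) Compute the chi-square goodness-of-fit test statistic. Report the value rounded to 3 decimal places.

test statistic = 3.778

n = 71; E_i = n·p_i = [23.67, 18.93, 9.47, 18.93]
χ² = (19−23.67)²/23.67 + (17−18.93)²/18.93 + (9−9.47)²/9.47 + (26−18.93)²/18.93 = 3.7782
df = 3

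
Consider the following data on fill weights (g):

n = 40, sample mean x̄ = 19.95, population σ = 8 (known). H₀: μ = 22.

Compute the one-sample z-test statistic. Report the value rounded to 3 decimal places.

SE = σ/√n = 8/√40 = 1.2649
z = (x̄−μ₀)/SE = (19.95−22)/1.2649 = -1.6207

test statistic = -1.621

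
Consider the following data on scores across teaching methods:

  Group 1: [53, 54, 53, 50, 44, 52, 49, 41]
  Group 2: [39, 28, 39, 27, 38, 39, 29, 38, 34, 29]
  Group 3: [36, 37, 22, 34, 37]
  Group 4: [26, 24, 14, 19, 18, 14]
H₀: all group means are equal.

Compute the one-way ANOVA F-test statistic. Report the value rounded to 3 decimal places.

Group means [49.50, 34.00, 33.20, 19.17], grand mean 35.069
SSB = Σnᵢ(x̄ᵢ−x̄)² = 3212.229; SSW = ΣΣ(x−x̄ᵢ)² = 683.633
MSB = 3212.229/3 = 1070.7429; MSW = 683.633/25 = 27.3453
F = MSB/MSW = 39.1563
df = (3, 25)

test statistic = 39.156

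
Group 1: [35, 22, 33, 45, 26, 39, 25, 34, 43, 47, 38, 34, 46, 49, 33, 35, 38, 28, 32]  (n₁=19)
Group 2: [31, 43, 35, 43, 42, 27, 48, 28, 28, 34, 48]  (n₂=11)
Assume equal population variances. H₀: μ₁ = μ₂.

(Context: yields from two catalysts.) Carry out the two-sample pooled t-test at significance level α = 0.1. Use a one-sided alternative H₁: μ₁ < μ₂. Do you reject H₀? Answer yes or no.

x̄₁=35.895, s₁=7.680, n₁=19
x̄₂=37.000, s₂=8.062, n₂=11
s_p² = [18·7.680² + 10·8.062²]/28 = 61.1353
SE = √(s_p²·(1/19+1/11)) = 2.9623
t = (35.895−37.000)/2.9623 = -0.3731
df = 28
p-value (one-sided, H₁ less) = 0.35594
At α=0.1: p ≥ α → fail to reject H₀

reject H₀: no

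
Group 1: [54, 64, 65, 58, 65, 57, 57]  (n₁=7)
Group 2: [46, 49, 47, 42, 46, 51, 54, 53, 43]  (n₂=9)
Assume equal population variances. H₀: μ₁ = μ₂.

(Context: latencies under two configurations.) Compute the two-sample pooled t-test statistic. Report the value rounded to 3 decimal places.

x̄₁=60.000, s₁=4.546, n₁=7
x̄₂=47.889, s₂=4.197, n₂=9
s_p² = [6·4.546² + 8·4.197²]/14 = 18.9206
SE = √(s_p²·(1/7+1/9)) = 2.1921
t = (60.000−47.889)/2.1921 = 5.5249
df = 14

test statistic = 5.525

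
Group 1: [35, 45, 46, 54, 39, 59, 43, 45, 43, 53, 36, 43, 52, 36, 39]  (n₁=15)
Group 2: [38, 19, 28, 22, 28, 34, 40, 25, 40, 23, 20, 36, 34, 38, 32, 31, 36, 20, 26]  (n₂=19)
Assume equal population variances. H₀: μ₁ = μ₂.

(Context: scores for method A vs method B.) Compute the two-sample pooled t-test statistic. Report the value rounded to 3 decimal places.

x̄₁=44.533, s₁=7.239, n₁=15
x̄₂=30.000, s₂=7.149, n₂=19
s_p² = [14·7.239² + 18·7.149²]/32 = 51.6792
SE = √(s_p²·(1/15+1/19)) = 2.4830
t = (44.533−30.000)/2.4830 = 5.8532
df = 32

test statistic = 5.853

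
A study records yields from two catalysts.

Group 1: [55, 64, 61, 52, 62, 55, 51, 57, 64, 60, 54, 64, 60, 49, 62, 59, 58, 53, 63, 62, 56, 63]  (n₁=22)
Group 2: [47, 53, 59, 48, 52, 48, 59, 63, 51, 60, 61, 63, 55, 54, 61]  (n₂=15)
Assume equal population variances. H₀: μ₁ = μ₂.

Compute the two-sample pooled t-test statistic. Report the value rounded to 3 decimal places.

test statistic = 1.632

x̄₁=58.364, s₁=4.635, n₁=22
x̄₂=55.600, s₂=5.629, n₂=15
s_p² = [21·4.635² + 14·5.629²]/35 = 25.5626
SE = √(s_p²·(1/22+1/15)) = 1.6930
t = (58.364−55.600)/1.6930 = 1.6324
df = 35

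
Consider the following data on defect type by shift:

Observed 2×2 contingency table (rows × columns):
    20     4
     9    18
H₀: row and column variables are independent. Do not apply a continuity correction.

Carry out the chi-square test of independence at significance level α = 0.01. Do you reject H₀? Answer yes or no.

Row totals [24, 27], col totals [29, 22], n=51
χ² = (20−13.65)²/13.65 + (4−10.35)²/10.35 + (9−15.35)²/15.35 + (18−11.65)²/11.65 = 12.9498
df = 1
p-value (upper-tail) = 0.00032
At α=0.01: p < α → reject H₀

reject H₀: yes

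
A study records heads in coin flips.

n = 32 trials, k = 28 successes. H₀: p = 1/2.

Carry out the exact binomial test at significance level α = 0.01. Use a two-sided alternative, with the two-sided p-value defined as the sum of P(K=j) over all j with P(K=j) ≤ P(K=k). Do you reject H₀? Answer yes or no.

reject H₀: yes

Exact binomial: n=32, k=28, p₀=1/2=0.5000
P(X=j) = C(n,j)·p₀^j·(1−p₀)^(n−j); p = Σ P(X=j) over j with P(X=j) ≤ P(X=28)
p-value (two-sided) = 0.00002
At α=0.01: p < α → reject H₀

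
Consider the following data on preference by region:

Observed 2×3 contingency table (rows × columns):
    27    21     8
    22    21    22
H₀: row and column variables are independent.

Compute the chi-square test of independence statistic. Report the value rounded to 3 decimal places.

test statistic = 6.410

Row totals [56, 65], col totals [49, 42, 30], n=121
χ² = (27−22.68)²/22.68 + (21−19.44)²/19.44 + (8−13.88)²/13.88 + (22−26.32)²/26.32 + (21−22.56)²/22.56 + (22−16.12)²/16.12 = 6.4096
df = 2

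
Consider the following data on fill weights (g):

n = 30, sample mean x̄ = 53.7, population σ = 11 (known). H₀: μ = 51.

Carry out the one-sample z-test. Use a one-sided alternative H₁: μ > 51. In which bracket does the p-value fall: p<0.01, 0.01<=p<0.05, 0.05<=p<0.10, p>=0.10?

p-value bracket: 0.05<=p<0.10

SE = σ/√n = 11/√30 = 2.0083
z = (x̄−μ₀)/SE = (53.7−51)/2.0083 = 1.3444
p-value (one-sided, H₁ greater) = 0.08941
→ bracket: 0.05<=p<0.10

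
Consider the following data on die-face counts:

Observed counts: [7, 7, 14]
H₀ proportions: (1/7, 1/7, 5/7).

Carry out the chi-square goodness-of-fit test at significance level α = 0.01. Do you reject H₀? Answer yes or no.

n = 28; E_i = n·p_i = [4.00, 4.00, 20.00]
χ² = (7−4.00)²/4.00 + (7−4.00)²/4.00 + (14−20.00)²/20.00 = 6.3000
df = 2
p-value (upper-tail) = 0.04285
At α=0.01: p ≥ α → fail to reject H₀

reject H₀: no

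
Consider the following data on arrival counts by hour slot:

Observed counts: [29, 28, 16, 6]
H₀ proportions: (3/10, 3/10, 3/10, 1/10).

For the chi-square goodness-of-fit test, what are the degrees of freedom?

degrees of freedom = 3

df = k − 1 = 4 − 1 = 3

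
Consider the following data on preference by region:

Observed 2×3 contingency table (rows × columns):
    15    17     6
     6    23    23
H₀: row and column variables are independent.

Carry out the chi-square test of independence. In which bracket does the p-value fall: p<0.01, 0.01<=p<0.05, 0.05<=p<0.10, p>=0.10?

Row totals [38, 52], col totals [21, 40, 29], n=90
χ² = (15−8.87)²/8.87 + (17−16.89)²/16.89 + (6−12.24)²/12.24 + (6−12.13)²/12.13 + (23−23.11)²/23.11 + (23−16.76)²/16.76 = 12.8560
df = 2
p-value (upper-tail) = 0.00162
→ bracket: p<0.01

p-value bracket: p<0.01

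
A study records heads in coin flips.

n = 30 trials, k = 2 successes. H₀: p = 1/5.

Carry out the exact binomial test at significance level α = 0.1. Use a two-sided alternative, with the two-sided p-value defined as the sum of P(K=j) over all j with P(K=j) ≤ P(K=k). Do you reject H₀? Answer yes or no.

reject H₀: yes

Exact binomial: n=30, k=2, p₀=1/5=0.2000
P(X=j) = C(n,j)·p₀^j·(1−p₀)^(n−j); p = Σ P(X=j) over j with P(X=j) ≤ P(X=2)
p-value (two-sided) = 0.06980
At α=0.1: p < α → reject H₀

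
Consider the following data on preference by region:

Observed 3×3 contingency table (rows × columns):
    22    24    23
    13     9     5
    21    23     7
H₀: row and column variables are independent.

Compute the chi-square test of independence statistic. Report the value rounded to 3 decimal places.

Row totals [69, 27, 51], col totals [56, 56, 35], n=147
χ² = (22−26.29)²/26.29 + (24−26.29)²/26.29 + (23−16.43)²/16.43 + (13−10.29)²/10.29 + (9−10.29)²/10.29 + (5−6.43)²/6.43 + (21−19.43)²/19.43 + (23−19.43)²/19.43 + (7−12.14)²/12.14 = 7.6823
df = 4

test statistic = 7.682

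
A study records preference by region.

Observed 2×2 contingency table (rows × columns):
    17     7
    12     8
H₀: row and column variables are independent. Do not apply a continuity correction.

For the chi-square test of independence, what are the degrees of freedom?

degrees of freedom = 1

df = (r−1)(c−1) = (2−1)·(2−1) = 1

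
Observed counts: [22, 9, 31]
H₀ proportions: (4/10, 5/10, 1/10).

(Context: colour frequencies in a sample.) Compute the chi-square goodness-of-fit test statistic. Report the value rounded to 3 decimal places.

n = 62; E_i = n·p_i = [24.80, 31.00, 6.20]
χ² = (22−24.80)²/24.80 + (9−31.00)²/31.00 + (31−6.20)²/6.20 = 115.1290
df = 2

test statistic = 115.129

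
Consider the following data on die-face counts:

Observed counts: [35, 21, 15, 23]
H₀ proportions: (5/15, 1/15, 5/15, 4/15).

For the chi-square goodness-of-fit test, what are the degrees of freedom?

degrees of freedom = 3

df = k − 1 = 4 − 1 = 3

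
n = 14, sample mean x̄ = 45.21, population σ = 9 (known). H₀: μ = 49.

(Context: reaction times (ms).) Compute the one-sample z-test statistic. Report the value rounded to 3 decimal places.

test statistic = -1.576

SE = σ/√n = 9/√14 = 2.4054
z = (x̄−μ₀)/SE = (45.21−49)/2.4054 = -1.5757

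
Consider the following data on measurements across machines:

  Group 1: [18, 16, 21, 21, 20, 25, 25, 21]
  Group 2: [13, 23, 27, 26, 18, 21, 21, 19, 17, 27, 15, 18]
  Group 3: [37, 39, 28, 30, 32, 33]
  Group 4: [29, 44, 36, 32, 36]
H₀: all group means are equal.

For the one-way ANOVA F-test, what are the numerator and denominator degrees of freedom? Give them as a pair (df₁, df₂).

k = 4 groups, N = 31 total
df = (k−1, N−k) = (4−1, 31−4) = (3, 27)

degrees of freedom = [3, 27]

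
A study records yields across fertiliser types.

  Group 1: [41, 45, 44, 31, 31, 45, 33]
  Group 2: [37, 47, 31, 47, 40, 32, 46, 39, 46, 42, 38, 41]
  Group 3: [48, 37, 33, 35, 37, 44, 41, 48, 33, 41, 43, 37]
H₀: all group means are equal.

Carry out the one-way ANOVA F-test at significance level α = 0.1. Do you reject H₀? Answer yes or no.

reject H₀: no

Group means [38.57, 40.50, 39.75], grand mean 39.774
SSB = Σnᵢ(x̄ᵢ−x̄)² = 16.455; SSW = ΣΣ(x−x̄ᵢ)² = 898.964
MSB = 16.455/2 = 8.2275; MSW = 898.964/28 = 32.1059
F = MSB/MSW = 0.2563
df = (2, 28)
p-value (upper-tail) = 0.77573
At α=0.1: p ≥ α → fail to reject H₀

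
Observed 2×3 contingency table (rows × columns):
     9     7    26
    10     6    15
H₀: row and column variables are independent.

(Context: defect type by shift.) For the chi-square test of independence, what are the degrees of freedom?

degrees of freedom = 2

df = (r−1)(c−1) = (2−1)·(3−1) = 2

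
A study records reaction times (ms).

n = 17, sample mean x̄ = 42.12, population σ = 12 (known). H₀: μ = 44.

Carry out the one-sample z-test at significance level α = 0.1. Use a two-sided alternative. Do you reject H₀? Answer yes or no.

SE = σ/√n = 12/√17 = 2.9104
z = (x̄−μ₀)/SE = (42.12−44)/2.9104 = -0.6460
p-value (two-sided) = 0.51831
At α=0.1: p ≥ α → fail to reject H₀

reject H₀: no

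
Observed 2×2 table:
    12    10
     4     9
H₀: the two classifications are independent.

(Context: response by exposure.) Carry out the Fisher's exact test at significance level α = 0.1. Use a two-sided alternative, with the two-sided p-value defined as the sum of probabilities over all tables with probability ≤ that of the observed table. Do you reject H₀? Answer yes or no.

Margins: r₁=22, r₂=13, c₁=16, c₂=19, n=35
p_obs = C(22,12)·C(13,4)/C(35,16); sum pmf over tables with pmf ≤ p_obs
p-value (two-sided) = 0.29282
At α=0.1: p ≥ α → fail to reject H₀

reject H₀: no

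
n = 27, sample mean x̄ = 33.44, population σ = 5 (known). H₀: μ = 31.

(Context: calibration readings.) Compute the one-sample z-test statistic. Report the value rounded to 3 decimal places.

SE = σ/√n = 5/√27 = 0.9623
z = (x̄−μ₀)/SE = (33.44−31)/0.9623 = 2.5357

test statistic = 2.536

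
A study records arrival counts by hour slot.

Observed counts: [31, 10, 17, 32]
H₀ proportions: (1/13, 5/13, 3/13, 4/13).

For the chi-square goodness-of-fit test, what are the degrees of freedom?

df = k − 1 = 4 − 1 = 3

degrees of freedom = 3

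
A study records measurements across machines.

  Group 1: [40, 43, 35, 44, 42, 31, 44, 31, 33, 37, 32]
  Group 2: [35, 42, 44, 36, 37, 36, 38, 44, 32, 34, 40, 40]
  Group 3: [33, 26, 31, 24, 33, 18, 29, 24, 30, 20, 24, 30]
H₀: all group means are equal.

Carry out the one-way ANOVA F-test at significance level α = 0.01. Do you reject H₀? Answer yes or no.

Group means [37.45, 38.17, 26.83], grand mean 34.057
SSB = Σnᵢ(x̄ᵢ−x̄)² = 955.825; SSW = ΣΣ(x−x̄ᵢ)² = 716.061
MSB = 955.825/2 = 477.9126; MSW = 716.061/32 = 22.3769
F = MSB/MSW = 21.3574
df = (2, 32)
p-value (upper-tail) = 0.00000
At α=0.01: p < α → reject H₀

reject H₀: yes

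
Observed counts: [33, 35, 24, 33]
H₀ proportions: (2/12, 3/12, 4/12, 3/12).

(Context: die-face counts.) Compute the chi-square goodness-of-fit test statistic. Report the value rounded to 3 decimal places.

test statistic = 15.144

n = 125; E_i = n·p_i = [20.83, 31.25, 41.67, 31.25]
χ² = (33−20.83)²/20.83 + (35−31.25)²/31.25 + (24−41.67)²/41.67 + (33−31.25)²/31.25 = 15.1440
df = 3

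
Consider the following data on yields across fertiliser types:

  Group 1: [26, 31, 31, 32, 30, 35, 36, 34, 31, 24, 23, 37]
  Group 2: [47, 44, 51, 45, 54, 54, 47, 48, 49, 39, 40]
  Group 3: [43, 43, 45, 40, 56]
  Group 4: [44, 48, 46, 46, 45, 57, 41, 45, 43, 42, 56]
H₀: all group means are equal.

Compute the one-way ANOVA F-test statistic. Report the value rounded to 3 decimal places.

Group means [30.83, 47.09, 45.40, 46.64], grand mean 41.744
SSB = Σnᵢ(x̄ᵢ−x̄)² = 2073.115; SSW = ΣΣ(x−x̄ᵢ)² = 900.321
MSB = 2073.115/3 = 691.0382; MSW = 900.321/35 = 25.7235
F = MSB/MSW = 26.8641
df = (3, 35)

test statistic = 26.864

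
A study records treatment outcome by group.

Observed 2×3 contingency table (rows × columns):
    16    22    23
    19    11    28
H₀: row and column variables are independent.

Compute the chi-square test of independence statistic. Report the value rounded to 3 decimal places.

Row totals [61, 58], col totals [35, 33, 51], n=119
χ² = (16−17.94)²/17.94 + (22−16.92)²/16.92 + (23−26.14)²/26.14 + (19−17.06)²/17.06 + (11−16.08)²/16.08 + (28−24.86)²/24.86 = 4.3411
df = 2

test statistic = 4.341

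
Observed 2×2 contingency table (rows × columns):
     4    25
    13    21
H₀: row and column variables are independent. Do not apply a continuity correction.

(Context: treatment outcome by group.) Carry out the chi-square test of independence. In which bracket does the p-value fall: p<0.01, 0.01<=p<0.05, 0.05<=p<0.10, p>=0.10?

p-value bracket: 0.01<=p<0.05

Row totals [29, 34], col totals [17, 46], n=63
χ² = (4−7.83)²/7.83 + (25−21.17)²/21.17 + (13−9.17)²/9.17 + (21−24.83)²/24.83 = 4.7456
df = 1
p-value (upper-tail) = 0.02937
→ bracket: 0.01<=p<0.05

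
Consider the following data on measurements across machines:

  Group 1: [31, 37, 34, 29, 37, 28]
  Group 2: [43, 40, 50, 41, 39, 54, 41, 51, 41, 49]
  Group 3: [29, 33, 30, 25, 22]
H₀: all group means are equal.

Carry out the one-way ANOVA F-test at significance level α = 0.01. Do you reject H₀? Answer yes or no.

Group means [32.67, 44.90, 27.80], grand mean 37.333
SSB = Σnᵢ(x̄ᵢ−x̄)² = 1157.633; SSW = ΣΣ(x−x̄ᵢ)² = 423.033
MSB = 1157.633/2 = 578.8167; MSW = 423.033/18 = 23.5019
F = MSB/MSW = 24.6286
df = (2, 18)
p-value (upper-tail) = 0.00001
At α=0.01: p < α → reject H₀

reject H₀: yes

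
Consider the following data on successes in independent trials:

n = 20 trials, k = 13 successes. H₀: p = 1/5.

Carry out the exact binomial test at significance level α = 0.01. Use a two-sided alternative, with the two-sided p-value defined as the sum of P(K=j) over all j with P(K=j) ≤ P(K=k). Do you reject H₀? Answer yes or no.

Exact binomial: n=20, k=13, p₀=1/5=0.2000
P(X=j) = C(n,j)·p₀^j·(1−p₀)^(n−j); p = Σ P(X=j) over j with P(X=j) ≤ P(X=13)
p-value (two-sided) = 0.00002
At α=0.01: p < α → reject H₀

reject H₀: yes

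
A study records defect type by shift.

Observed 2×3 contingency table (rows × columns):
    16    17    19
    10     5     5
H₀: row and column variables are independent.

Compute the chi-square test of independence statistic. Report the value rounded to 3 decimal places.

Row totals [52, 20], col totals [26, 22, 24], n=72
χ² = (16−18.78)²/18.78 + (17−15.89)²/15.89 + (19−17.33)²/17.33 + (10−7.22)²/7.22 + (5−6.11)²/6.11 + (5−6.67)²/6.67 = 2.3359
df = 2

test statistic = 2.336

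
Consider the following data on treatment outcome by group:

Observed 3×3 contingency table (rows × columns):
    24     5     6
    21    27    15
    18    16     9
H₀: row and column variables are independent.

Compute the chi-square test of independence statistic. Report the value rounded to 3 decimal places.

Row totals [35, 63, 43], col totals [63, 48, 30], n=141
χ² = (24−15.64)²/15.64 + (5−11.91)²/11.91 + (6−7.45)²/7.45 + (21−28.15)²/28.15 + (27−21.45)²/21.45 + (15−13.40)²/13.40 + (18−19.21)²/19.21 + (16−14.64)²/14.64 + (9−9.15)²/9.15 = 12.4143
df = 4

test statistic = 12.414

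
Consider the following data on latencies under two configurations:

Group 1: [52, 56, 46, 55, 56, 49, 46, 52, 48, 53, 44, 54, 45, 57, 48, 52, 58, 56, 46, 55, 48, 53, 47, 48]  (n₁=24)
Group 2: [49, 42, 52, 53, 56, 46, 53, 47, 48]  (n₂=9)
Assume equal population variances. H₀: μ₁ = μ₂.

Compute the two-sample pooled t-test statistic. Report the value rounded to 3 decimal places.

test statistic = 0.856

x̄₁=51.000, s₁=4.314, n₁=24
x̄₂=49.556, s₂=4.333, n₂=9
s_p² = [23·4.314² + 8·4.333²]/31 = 18.6523
SE = √(s_p²·(1/24+1/9)) = 1.6881
t = (51.000−49.556)/1.6881 = 0.8557
df = 31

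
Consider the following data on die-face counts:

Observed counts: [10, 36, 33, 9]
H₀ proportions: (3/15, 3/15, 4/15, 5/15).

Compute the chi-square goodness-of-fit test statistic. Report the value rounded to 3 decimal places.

n = 88; E_i = n·p_i = [17.60, 17.60, 23.47, 29.33]
χ² = (10−17.60)²/17.60 + (36−17.60)²/17.60 + (33−23.47)²/23.47 + (9−29.33)²/29.33 = 40.4858
df = 3

test statistic = 40.486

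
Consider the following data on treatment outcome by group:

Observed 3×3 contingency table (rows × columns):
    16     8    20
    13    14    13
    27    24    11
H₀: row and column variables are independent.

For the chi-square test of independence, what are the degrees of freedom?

df = (r−1)(c−1) = (3−1)·(3−1) = 4

degrees of freedom = 4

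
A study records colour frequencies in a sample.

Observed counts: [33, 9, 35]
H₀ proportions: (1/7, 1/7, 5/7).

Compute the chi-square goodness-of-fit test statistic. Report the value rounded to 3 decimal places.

test statistic = 51.636

n = 77; E_i = n·p_i = [11.00, 11.00, 55.00]
χ² = (33−11.00)²/11.00 + (9−11.00)²/11.00 + (35−55.00)²/55.00 = 51.6364
df = 2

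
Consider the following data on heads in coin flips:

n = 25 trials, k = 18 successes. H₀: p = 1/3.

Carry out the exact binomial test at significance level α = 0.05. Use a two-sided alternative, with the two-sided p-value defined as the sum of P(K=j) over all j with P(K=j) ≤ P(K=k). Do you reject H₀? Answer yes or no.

Exact binomial: n=25, k=18, p₀=1/3=0.3333
P(X=j) = C(n,j)·p₀^j·(1−p₀)^(n−j); p = Σ P(X=j) over j with P(X=j) ≤ P(X=18)
p-value (two-sided) = 0.00013
At α=0.05: p < α → reject H₀

reject H₀: yes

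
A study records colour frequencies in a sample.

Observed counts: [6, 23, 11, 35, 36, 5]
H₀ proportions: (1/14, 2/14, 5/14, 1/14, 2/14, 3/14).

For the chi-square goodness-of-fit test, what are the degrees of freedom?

degrees of freedom = 5

df = k − 1 = 6 − 1 = 5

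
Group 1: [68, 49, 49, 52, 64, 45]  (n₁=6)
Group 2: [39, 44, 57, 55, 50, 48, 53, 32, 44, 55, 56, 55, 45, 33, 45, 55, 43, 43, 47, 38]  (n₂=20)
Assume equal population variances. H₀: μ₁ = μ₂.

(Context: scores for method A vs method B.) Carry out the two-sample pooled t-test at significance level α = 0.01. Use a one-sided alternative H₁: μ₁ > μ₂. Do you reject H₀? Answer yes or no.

reject H₀: no

x̄₁=54.500, s₁=9.268, n₁=6
x̄₂=46.850, s₂=7.631, n₂=20
s_p² = [5·9.268² + 19·7.631²]/24 = 64.0021
SE = √(s_p²·(1/6+1/20)) = 3.7239
t = (54.500−46.850)/3.7239 = 2.0543
df = 24
p-value (one-sided, H₁ greater) = 0.02549
At α=0.01: p ≥ α → fail to reject H₀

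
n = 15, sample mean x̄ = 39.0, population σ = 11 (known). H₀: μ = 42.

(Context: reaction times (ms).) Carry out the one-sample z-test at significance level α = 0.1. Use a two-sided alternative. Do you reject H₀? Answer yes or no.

SE = σ/√n = 11/√15 = 2.8402
z = (x̄−μ₀)/SE = (39.0−42)/2.8402 = -1.0563
p-value (two-sided) = 0.29085
At α=0.1: p ≥ α → fail to reject H₀

reject H₀: no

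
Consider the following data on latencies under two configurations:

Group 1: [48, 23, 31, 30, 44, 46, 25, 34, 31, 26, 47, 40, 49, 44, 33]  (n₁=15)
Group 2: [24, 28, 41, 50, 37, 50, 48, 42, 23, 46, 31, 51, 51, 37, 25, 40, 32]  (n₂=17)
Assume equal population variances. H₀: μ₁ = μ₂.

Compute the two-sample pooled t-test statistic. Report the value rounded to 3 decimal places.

test statistic = -0.547

x̄₁=36.733, s₁=9.098, n₁=15
x̄₂=38.588, s₂=9.969, n₂=17
s_p² = [14·9.098² + 16·9.969²]/30 = 91.6350
SE = √(s_p²·(1/15+1/17)) = 3.3911
t = (36.733−38.588)/3.3911 = -0.5470
df = 30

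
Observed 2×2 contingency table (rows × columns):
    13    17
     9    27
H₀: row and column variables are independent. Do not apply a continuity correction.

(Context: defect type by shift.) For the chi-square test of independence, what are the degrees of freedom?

df = (r−1)(c−1) = (2−1)·(2−1) = 1

degrees of freedom = 1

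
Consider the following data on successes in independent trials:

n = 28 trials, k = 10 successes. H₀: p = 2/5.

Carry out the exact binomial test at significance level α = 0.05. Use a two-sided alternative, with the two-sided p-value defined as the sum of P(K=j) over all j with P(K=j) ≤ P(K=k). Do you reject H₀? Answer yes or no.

reject H₀: no

Exact binomial: n=28, k=10, p₀=2/5=0.4000
P(X=j) = C(n,j)·p₀^j·(1−p₀)^(n−j); p = Σ P(X=j) over j with P(X=j) ≤ P(X=10)
p-value (two-sided) = 0.70356
At α=0.05: p ≥ α → fail to reject H₀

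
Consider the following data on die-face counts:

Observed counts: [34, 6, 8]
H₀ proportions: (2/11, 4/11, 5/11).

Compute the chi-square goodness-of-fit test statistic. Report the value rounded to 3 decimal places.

n = 48; E_i = n·p_i = [8.73, 17.45, 21.82]
χ² = (34−8.73)²/8.73 + (6−17.45)²/17.45 + (8−21.82)²/21.82 = 89.4542
df = 2

test statistic = 89.454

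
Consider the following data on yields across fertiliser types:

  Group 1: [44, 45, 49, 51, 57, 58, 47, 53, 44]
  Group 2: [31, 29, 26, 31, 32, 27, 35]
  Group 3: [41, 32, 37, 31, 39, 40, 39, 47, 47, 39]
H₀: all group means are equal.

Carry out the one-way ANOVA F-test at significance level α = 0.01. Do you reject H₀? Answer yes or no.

reject H₀: yes

Group means [49.78, 30.14, 39.20], grand mean 40.423
SSB = Σnᵢ(x̄ᵢ−x̄)² = 1542.333; SSW = ΣΣ(x−x̄ᵢ)² = 536.013
MSB = 1542.333/2 = 771.1667; MSW = 536.013/23 = 23.3049
F = MSB/MSW = 33.0903
df = (2, 23)
p-value (upper-tail) = 0.00000
At α=0.01: p < α → reject H₀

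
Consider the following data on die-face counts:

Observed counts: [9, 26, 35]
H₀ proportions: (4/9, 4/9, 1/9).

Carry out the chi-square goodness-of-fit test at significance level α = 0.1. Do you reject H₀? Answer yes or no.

n = 70; E_i = n·p_i = [31.11, 31.11, 7.78]
χ² = (9−31.11)²/31.11 + (26−31.11)²/31.11 + (35−7.78)²/7.78 = 111.8321
df = 2
p-value (upper-tail) = 0.00000
At α=0.1: p < α → reject H₀

reject H₀: yes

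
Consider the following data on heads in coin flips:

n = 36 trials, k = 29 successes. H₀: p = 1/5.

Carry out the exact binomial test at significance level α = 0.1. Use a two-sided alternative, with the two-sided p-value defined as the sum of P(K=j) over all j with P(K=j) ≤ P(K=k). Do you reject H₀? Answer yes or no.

Exact binomial: n=36, k=29, p₀=1/5=0.2000
P(X=j) = C(n,j)·p₀^j·(1−p₀)^(n−j); p = Σ P(X=j) over j with P(X=j) ≤ P(X=29)
p-value (two-sided) = 0.00000
At α=0.1: p < α → reject H₀

reject H₀: yes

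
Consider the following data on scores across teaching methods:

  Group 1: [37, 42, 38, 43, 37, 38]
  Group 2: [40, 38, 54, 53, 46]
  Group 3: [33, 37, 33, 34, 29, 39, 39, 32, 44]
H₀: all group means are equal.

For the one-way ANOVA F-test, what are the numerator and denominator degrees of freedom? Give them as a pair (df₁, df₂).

k = 3 groups, N = 20 total
df = (k−1, N−k) = (3−1, 20−3) = (2, 17)

degrees of freedom = [2, 17]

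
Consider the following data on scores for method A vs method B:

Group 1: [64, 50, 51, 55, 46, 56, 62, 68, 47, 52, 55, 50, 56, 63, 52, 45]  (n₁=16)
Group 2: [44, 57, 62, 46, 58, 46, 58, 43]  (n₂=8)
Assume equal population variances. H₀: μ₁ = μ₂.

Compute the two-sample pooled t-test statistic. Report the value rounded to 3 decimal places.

test statistic = 0.897

x̄₁=54.500, s₁=6.782, n₁=16
x̄₂=51.750, s₂=7.686, n₂=8
s_p² = [15·6.782² + 7·7.686²]/22 = 50.1591
SE = √(s_p²·(1/16+1/8)) = 3.0667
t = (54.500−51.750)/3.0667 = 0.8967
df = 22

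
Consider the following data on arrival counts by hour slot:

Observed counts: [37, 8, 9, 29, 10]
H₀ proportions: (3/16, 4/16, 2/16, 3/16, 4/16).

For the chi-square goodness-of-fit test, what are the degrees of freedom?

degrees of freedom = 4

df = k − 1 = 5 − 1 = 4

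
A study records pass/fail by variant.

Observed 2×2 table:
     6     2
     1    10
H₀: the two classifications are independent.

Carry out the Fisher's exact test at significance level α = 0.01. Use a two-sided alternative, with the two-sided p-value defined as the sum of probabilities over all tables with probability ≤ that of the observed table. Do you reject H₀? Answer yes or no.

Margins: r₁=8, r₂=11, c₁=7, c₂=12, n=19
p_obs = C(8,6)·C(11,1)/C(19,7); sum pmf over tables with pmf ≤ p_obs
p-value (two-sided) = 0.00627
At α=0.01: p < α → reject H₀

reject H₀: yes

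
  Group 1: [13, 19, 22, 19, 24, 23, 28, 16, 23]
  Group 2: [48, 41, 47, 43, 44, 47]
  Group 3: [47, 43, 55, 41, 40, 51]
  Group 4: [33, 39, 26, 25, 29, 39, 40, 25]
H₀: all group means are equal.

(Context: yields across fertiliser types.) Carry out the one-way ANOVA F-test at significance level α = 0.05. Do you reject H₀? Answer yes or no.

reject H₀: yes

Group means [20.78, 45.00, 46.17, 32.00], grand mean 34.138
SSB = Σnᵢ(x̄ᵢ−x̄)² = 3219.059; SSW = ΣΣ(x−x̄ᵢ)² = 684.389
MSB = 3219.059/3 = 1073.0198; MSW = 684.389/25 = 27.3756
F = MSB/MSW = 39.1963
df = (3, 25)
p-value (upper-tail) = 0.00000
At α=0.05: p < α → reject H₀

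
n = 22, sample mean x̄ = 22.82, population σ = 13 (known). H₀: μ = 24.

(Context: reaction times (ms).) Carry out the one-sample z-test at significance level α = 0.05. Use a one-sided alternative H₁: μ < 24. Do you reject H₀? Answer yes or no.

SE = σ/√n = 13/√22 = 2.7716
z = (x̄−μ₀)/SE = (22.82−24)/2.7716 = -0.4257
p-value (one-sided, H₁ less) = 0.33515
At α=0.05: p ≥ α → fail to reject H₀

reject H₀: no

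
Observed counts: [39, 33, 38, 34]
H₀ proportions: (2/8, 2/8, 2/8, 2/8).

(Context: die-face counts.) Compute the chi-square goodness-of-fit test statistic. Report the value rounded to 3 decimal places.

n = 144; E_i = n·p_i = [36.00, 36.00, 36.00, 36.00]
χ² = (39−36.00)²/36.00 + (33−36.00)²/36.00 + (38−36.00)²/36.00 + (34−36.00)²/36.00 = 0.7222
df = 3

test statistic = 0.722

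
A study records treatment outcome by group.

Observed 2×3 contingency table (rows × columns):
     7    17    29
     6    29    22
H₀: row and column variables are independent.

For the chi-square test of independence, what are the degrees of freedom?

df = (r−1)(c−1) = (2−1)·(3−1) = 2

degrees of freedom = 2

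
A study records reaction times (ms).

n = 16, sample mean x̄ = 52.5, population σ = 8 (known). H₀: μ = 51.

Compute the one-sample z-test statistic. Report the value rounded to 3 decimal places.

test statistic = 0.750

SE = σ/√n = 8/√16 = 2.0000
z = (x̄−μ₀)/SE = (52.5−51)/2.0000 = 0.7500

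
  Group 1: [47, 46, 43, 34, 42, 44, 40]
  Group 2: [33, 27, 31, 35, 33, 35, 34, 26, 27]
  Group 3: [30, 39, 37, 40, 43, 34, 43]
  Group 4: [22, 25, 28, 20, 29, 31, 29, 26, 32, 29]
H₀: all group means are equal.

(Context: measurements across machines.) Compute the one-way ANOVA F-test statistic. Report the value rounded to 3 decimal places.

Group means [42.29, 31.22, 38.00, 27.10], grand mean 33.758
SSB = Σnᵢ(x̄ᵢ−x̄)² = 1136.176; SSW = ΣΣ(x−x̄ᵢ)² = 487.884
MSB = 1136.176/3 = 378.7255; MSW = 487.884/29 = 16.8236
F = MSB/MSW = 22.5116
df = (3, 29)

test statistic = 22.512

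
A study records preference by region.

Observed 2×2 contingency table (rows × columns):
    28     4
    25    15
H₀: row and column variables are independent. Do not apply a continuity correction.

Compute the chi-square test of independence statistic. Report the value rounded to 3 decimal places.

Row totals [32, 40], col totals [53, 19], n=72
χ² = (28−23.56)²/23.56 + (4−8.44)²/8.44 + (25−29.44)²/29.44 + (15−10.56)²/10.56 = 5.7200
df = 1

test statistic = 5.720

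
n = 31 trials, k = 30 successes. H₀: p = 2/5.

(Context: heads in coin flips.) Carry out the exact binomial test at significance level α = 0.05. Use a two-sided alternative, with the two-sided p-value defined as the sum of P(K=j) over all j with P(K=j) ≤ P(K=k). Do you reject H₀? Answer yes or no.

Exact binomial: n=31, k=30, p₀=2/5=0.4000
P(X=j) = C(n,j)·p₀^j·(1−p₀)^(n−j); p = Σ P(X=j) over j with P(X=j) ≤ P(X=30)
p-value (two-sided) = 0.00000
At α=0.05: p < α → reject H₀

reject H₀: yes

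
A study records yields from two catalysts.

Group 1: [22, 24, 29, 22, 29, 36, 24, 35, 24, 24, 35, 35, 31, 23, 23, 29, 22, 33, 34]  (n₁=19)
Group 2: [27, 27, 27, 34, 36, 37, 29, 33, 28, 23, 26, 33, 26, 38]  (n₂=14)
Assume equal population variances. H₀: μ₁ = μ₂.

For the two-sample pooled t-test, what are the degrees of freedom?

df = n₁ + n₂ − 2 = 19 + 14 − 2 = 31

degrees of freedom = 31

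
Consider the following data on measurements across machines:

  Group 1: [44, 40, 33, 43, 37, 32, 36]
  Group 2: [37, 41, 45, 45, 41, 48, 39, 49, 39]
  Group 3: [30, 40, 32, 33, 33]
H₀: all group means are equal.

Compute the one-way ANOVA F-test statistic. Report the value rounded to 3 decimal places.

Group means [37.86, 42.67, 33.60], grand mean 38.905
SSB = Σnᵢ(x̄ᵢ−x̄)² = 275.752; SSW = ΣΣ(x−x̄ᵢ)² = 332.057
MSB = 275.752/2 = 137.8762; MSW = 332.057/18 = 18.4476
F = MSB/MSW = 7.4739
df = (2, 18)

test statistic = 7.474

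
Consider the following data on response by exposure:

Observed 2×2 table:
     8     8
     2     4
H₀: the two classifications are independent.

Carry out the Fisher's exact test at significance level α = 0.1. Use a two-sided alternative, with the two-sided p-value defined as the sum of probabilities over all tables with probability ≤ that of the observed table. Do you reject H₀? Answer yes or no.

Margins: r₁=16, r₂=6, c₁=10, c₂=12, n=22
p_obs = C(16,8)·C(6,2)/C(22,10); sum pmf over tables with pmf ≤ p_obs
p-value (two-sided) = 0.64617
At α=0.1: p ≥ α → fail to reject H₀

reject H₀: no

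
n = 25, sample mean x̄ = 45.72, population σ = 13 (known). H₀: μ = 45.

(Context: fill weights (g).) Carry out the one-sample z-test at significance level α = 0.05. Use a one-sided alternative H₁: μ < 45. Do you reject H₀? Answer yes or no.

SE = σ/√n = 13/√25 = 2.6000
z = (x̄−μ₀)/SE = (45.72−45)/2.6000 = 0.2769
p-value (one-sided, H₁ less) = 0.60908
At α=0.05: p ≥ α → fail to reject H₀

reject H₀: no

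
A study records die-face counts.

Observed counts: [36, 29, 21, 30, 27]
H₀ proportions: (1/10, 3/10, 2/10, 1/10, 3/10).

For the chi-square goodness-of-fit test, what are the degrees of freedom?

degrees of freedom = 4

df = k − 1 = 5 − 1 = 4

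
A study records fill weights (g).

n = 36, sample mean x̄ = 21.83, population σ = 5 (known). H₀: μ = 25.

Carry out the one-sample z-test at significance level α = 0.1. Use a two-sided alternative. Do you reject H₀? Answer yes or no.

reject H₀: yes

SE = σ/√n = 5/√36 = 0.8333
z = (x̄−μ₀)/SE = (21.83−25)/0.8333 = -3.8040
p-value (two-sided) = 0.00014
At α=0.1: p < α → reject H₀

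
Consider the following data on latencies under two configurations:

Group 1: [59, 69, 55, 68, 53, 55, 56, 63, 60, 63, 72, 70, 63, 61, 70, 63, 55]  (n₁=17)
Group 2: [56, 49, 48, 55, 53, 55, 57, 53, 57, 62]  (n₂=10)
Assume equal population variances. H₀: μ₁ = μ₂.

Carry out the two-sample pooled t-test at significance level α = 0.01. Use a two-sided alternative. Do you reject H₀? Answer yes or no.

x̄₁=62.059, s₁=6.098, n₁=17
x̄₂=54.500, s₂=4.062, n₂=10
s_p² = [16·6.098² + 9·4.062²]/25 = 29.7376
SE = √(s_p²·(1/17+1/10)) = 2.1733
t = (62.059−54.500)/2.1733 = 3.4781
df = 25
p-value (two-sided) = 0.00187
At α=0.01: p < α → reject H₀

reject H₀: yes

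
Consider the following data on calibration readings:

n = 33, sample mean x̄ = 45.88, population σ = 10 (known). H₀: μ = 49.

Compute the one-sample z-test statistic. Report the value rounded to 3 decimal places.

SE = σ/√n = 10/√33 = 1.7408
z = (x̄−μ₀)/SE = (45.88−49)/1.7408 = -1.7923

test statistic = -1.792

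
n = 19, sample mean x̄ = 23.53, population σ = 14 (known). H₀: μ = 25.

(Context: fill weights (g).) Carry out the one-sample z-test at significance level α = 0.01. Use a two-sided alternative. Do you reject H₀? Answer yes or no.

SE = σ/√n = 14/√19 = 3.2118
z = (x̄−μ₀)/SE = (23.53−25)/3.2118 = -0.4577
p-value (two-sided) = 0.64718
At α=0.01: p ≥ α → fail to reject H₀

reject H₀: no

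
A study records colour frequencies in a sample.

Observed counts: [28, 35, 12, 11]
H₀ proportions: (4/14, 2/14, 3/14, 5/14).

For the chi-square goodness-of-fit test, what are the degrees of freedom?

degrees of freedom = 3

df = k − 1 = 4 − 1 = 3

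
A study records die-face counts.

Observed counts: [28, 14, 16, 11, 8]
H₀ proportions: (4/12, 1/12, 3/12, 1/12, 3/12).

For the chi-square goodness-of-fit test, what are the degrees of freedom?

df = k − 1 = 5 − 1 = 4

degrees of freedom = 4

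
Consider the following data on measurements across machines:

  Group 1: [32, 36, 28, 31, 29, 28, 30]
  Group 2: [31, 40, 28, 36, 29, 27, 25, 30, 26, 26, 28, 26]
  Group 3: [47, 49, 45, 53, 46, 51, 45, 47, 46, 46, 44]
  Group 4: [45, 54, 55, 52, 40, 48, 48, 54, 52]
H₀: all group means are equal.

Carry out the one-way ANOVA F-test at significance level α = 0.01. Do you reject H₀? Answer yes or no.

Group means [30.57, 29.33, 47.18, 49.78], grand mean 39.308
SSB = Σnᵢ(x̄ᵢ−x̄)² = 3396.735; SSW = ΣΣ(x−x̄ᵢ)² = 543.573
MSB = 3396.735/3 = 1132.2449; MSW = 543.573/35 = 15.5307
F = MSB/MSW = 72.9039
df = (3, 35)
p-value (upper-tail) = 0.00000
At α=0.01: p < α → reject H₀

reject H₀: yes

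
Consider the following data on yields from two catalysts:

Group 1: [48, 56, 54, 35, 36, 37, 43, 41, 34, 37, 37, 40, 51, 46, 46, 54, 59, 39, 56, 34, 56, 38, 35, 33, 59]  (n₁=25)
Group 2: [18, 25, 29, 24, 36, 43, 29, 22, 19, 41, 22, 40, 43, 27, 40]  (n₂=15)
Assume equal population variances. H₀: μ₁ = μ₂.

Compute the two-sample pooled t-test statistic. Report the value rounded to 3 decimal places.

x̄₁=44.160, s₁=8.980, n₁=25
x̄₂=30.533, s₂=9.086, n₂=15
s_p² = [24·8.980² + 14·9.086²]/38 = 81.3446
SE = √(s_p²·(1/25+1/15)) = 2.9456
t = (44.160−30.533)/2.9456 = 4.6261
df = 38

test statistic = 4.626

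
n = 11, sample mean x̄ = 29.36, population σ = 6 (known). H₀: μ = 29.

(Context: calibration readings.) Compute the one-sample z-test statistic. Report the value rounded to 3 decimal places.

test statistic = 0.199

SE = σ/√n = 6/√11 = 1.8091
z = (x̄−μ₀)/SE = (29.36−29)/1.8091 = 0.1990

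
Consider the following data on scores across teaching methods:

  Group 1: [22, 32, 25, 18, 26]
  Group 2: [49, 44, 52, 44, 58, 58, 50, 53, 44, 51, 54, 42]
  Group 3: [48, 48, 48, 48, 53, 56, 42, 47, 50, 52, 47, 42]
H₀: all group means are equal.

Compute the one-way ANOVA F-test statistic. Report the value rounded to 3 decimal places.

Group means [24.60, 49.92, 48.42], grand mean 44.931
SSB = Σnᵢ(x̄ᵢ−x̄)² = 2510.829; SSW = ΣΣ(x−x̄ᵢ)² = 619.033
MSB = 2510.829/2 = 1255.4144; MSW = 619.033/26 = 23.8090
F = MSB/MSW = 52.7286
df = (2, 26)

test statistic = 52.729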